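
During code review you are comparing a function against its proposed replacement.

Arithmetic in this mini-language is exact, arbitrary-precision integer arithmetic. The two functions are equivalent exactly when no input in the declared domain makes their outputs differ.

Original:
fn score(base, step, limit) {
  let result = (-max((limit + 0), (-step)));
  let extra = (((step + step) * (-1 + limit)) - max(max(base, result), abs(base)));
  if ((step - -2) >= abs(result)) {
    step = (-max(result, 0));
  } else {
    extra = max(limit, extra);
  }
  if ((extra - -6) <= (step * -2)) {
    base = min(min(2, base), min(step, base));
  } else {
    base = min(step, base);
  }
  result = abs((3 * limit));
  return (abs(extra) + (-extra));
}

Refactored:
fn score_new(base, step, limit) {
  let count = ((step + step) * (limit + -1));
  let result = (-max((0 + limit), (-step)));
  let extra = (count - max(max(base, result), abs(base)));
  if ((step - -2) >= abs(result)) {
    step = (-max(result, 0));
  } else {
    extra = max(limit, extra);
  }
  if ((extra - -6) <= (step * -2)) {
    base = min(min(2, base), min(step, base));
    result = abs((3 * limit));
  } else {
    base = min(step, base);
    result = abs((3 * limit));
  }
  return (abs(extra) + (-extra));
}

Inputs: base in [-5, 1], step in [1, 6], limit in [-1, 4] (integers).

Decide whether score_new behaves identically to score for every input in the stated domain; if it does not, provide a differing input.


Changes here: min/max/abs usage differs, plus constant usage differs, plus statement counts differ, plus arithmetic usage differs, plus local variable names differ; the full 252-point sweep finds no disagreement.
verdict: equivalent


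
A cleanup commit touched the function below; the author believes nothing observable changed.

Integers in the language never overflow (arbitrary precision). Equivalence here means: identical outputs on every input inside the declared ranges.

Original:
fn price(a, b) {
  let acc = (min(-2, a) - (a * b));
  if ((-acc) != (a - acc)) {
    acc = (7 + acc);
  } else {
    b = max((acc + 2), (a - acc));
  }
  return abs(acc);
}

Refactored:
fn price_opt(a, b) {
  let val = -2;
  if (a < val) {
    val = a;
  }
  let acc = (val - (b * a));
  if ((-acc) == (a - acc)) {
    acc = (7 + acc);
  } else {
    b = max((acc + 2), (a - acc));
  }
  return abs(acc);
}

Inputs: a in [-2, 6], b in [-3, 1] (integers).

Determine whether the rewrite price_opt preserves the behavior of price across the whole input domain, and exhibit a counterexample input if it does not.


The rewrite breaks on a=-2, b=-3, where the results are 1 and 8.
price: acc = -8; ((-acc) != (a - acc)) -> true; acc = -1; return 1
price_opt: val = -2; (a < val) -> false; acc = -8; ((-acc) == (a - acc)) -> false; b = 6; return 8
verdict: not equivalent; witness: a=-2, b=-3


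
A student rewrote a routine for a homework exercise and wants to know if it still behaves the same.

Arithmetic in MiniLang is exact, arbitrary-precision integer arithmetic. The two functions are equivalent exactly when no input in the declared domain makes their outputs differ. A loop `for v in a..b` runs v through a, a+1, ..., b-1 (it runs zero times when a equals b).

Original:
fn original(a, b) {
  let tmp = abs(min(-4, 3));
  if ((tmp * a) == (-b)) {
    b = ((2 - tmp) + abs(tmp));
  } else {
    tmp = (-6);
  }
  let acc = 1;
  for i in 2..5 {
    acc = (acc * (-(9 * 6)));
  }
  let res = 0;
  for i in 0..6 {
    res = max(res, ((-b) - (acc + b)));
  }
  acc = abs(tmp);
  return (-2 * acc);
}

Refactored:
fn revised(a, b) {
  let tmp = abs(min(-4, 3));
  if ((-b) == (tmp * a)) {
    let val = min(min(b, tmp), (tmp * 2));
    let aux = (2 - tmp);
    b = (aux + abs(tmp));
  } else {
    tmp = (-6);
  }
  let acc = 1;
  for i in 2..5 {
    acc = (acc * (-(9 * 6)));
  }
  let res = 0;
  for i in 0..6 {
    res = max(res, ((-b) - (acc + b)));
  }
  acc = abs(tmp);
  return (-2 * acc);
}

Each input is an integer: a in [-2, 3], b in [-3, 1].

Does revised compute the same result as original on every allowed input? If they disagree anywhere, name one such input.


Equivalent — the differences include min/max/abs usage differs; also statement counts differ; also local variable names differ; also arithmetic usage differs; also constant usage differs, yet no declared input distinguishes the two.
One worked example (a=1, b=-1) — original: tmp becomes 4; next ((tmp * a) == (-b)) evaluates to false; next tmp becomes -6; next acc becomes 1; next at i=2:; next acc becomes -54; next at i=3:; next acc becomes 2916; next at i=4:; next acc becomes -157464; next res becomes 0; next at i=0:; next res becomes 157466; next at i=1:; next res becomes 157466; next at i=2:; next res becomes 157466; next at i=3:; next res becomes 157466; next at i=4:; next res becomes 157466; next at i=5:; next res becomes 157466; next acc becomes 6; next final value -12; revised: tmp becomes 4; next ((-b) == (tmp * a)) evaluates to false; next tmp becomes -6; next acc becomes 1; next at i=2:; next acc becomes -54; next at i=3:; next acc becomes 2916; next at i=4:; next acc becomes -157464; next res becomes 0; next at i=0:; next res becomes 157466; next at i=1:; next res becomes 157466; next at i=2:; next res becomes 157466; next at i=3:; next res becomes 157466; next at i=4:; next res becomes 157466; next at i=5:; next res becomes 157466; next acc becomes 6; next final value -12; agreement on -12.
Across all 30 domain points the two functions coincide.
verdict: equivalent


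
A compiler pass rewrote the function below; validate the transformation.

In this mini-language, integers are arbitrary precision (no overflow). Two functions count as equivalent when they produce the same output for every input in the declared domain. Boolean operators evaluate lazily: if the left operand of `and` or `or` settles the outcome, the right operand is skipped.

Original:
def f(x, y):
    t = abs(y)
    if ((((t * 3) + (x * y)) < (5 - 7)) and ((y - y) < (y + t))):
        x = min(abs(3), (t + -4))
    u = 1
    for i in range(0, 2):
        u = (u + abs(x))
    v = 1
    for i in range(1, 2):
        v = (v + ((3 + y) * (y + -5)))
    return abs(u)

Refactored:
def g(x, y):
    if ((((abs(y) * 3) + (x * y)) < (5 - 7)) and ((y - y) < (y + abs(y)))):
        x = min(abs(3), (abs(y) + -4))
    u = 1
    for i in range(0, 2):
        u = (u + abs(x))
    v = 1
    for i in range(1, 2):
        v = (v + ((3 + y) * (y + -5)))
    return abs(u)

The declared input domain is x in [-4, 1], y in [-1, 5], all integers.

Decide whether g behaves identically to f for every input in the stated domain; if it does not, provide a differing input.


Changes here: min/max/abs usage differs, plus local variable names differ, plus statement counts differ; the full 42-point sweep finds no disagreement.
verdict: equivalent


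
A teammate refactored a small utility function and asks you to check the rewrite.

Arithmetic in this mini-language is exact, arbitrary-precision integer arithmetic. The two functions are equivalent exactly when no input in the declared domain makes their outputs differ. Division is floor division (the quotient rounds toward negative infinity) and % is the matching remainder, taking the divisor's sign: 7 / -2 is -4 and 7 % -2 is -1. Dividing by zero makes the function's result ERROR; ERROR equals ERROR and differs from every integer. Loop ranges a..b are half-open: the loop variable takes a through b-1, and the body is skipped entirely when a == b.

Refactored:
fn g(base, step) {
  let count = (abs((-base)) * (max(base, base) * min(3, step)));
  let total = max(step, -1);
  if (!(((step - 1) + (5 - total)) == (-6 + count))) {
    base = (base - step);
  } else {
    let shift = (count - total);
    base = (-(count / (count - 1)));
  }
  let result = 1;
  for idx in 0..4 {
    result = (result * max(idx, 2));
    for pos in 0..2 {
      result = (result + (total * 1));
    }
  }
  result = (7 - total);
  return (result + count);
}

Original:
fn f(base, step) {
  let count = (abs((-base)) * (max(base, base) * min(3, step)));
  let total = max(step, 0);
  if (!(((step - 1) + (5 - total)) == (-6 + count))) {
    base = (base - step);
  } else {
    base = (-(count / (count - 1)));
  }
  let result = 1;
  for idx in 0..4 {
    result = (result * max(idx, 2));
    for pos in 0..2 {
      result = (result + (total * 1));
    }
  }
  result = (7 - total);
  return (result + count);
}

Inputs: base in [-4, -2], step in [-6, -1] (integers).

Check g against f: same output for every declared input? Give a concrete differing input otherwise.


At base=-4, step=-6: f gives 103, g gives 104.
verdict: not equivalent; witness: base=-4, step=-6


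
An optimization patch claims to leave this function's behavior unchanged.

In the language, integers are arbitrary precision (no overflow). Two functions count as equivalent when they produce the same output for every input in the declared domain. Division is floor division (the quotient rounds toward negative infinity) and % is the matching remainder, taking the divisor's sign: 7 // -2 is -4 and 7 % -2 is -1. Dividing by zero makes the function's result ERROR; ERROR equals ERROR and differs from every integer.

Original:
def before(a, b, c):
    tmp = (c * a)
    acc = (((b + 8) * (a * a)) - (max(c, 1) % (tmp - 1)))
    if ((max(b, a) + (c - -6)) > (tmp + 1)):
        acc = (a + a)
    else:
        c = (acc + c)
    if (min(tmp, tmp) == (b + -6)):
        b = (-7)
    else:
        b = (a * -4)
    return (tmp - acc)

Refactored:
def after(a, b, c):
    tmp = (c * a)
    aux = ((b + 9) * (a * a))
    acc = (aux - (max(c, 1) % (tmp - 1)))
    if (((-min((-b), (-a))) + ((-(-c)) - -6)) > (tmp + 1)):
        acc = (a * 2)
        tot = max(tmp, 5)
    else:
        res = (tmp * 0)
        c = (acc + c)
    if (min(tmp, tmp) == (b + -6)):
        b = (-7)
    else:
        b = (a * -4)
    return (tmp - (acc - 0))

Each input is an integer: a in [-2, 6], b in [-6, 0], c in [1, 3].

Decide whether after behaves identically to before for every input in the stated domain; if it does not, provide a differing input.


There is a counterexample at a=4, b=-6, c=3: -17 on one side, -33 on the other.
before: tmp = 12; acc = 29; ((max(b, a) + (c - -6)) > (tmp + 1)) -> false; c = 32; (min(tmp, tmp) == (b + -6)) -> false; b = -16; return -17
after: tmp = 12; aux = 48; acc = 45; (((-min((-b), (-a))) + ((-(-c)) - -6)) > (tmp + 1)) -> false; res = 0; c = 48; (min(tmp, tmp) == (b + -6)) -> false; b = -16; return -33
verdict: not equivalent; witness: a=4, b=-6, c=3


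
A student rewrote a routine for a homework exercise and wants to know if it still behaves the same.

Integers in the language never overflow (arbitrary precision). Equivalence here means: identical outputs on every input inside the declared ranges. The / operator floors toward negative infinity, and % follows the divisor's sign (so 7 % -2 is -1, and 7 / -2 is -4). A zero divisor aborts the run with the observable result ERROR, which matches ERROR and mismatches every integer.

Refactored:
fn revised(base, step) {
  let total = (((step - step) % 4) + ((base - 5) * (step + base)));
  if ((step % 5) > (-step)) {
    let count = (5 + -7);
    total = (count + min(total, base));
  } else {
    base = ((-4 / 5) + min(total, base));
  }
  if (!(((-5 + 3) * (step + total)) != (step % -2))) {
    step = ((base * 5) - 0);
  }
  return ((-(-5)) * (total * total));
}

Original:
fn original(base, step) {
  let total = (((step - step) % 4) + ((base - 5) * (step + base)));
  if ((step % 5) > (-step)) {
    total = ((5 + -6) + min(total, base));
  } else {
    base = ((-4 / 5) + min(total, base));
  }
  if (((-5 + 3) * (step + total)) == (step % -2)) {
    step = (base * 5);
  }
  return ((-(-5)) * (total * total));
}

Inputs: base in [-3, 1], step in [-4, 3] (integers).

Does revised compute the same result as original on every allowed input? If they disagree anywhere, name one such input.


base=-3, step=-2 yields 80 from original but 125 from revised.
verdict: not equivalent; witness: base=-3, step=-2


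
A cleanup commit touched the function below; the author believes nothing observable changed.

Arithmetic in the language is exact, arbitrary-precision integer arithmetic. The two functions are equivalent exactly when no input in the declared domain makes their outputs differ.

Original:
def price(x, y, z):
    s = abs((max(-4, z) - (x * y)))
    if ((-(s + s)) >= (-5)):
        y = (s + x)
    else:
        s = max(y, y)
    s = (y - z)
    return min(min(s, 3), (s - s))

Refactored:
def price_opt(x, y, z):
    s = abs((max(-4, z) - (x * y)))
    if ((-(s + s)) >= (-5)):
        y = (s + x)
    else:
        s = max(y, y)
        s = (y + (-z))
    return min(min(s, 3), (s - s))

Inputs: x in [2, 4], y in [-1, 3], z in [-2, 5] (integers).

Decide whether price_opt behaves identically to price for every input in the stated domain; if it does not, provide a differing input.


Try x=2, y=2, z=4.
price: s := 0 | ((-(s + s)) >= (-5)): true | y := 2 | s := -2 | result -2
price_opt: s := 0 | ((-(s + s)) >= (-5)): true | y := 2 | result 0
-2 != 0, so the rewrite changes behavior.
verdict: not equivalent; witness: x=2, y=2, z=4


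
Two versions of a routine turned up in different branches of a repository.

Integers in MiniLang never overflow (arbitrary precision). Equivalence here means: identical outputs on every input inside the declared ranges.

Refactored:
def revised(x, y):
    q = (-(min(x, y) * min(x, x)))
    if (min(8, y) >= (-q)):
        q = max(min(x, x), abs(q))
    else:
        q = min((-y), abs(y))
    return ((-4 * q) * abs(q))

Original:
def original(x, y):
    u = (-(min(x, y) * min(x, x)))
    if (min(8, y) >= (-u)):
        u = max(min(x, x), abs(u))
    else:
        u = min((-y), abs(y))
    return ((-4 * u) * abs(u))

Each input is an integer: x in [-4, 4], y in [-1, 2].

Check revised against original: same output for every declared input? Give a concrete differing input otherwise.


Reading the diff, among the changes: local variable names differ.
Spot check at x=-2, y=0 — original: u := -4 | (min(8, y) >= (-u)): false | u := 0 | result 0. revised: q := -4 | (min(8, y) >= (-q)): false | q := 0 | result 0. Both give 0.
An exhaustive pass over the 36 declared inputs shows identical outputs.
verdict: equivalent


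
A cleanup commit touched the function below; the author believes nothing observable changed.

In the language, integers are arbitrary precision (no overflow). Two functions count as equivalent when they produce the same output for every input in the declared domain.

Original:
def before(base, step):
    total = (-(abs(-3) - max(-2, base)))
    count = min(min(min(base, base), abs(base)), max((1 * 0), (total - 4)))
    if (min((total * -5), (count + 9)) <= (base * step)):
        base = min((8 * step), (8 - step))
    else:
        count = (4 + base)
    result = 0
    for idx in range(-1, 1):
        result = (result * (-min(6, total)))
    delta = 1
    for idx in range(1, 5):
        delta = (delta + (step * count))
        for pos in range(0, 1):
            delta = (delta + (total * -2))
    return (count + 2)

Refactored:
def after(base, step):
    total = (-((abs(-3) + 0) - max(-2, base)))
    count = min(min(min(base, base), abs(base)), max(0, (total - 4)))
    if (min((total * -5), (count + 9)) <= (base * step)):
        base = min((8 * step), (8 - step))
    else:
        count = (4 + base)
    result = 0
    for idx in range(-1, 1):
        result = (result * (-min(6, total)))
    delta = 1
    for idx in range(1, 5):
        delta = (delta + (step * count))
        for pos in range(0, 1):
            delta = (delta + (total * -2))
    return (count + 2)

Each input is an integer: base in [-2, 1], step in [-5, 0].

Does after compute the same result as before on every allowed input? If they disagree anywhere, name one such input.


Behavior is preserved: although constant usage differs; and arithmetic usage differs, the outputs never diverge.
Spot check at base=0, step=-3 — before: total := -3 | count := 0 | (min((total * -5), (count + 9)) <= (base * step)): false | count := 4 | result := 0 | iter idx=-1: | result := 0 | iter idx=0: | result := 0 | delta := 1 | iter idx=1: | delta := -11 | iter pos=0: | delta := -5 | iter idx=2: | delta := -17 | iter pos=0: | delta := -11 | iter idx=3: | delta := -23 | iter pos=0: | delta := -17 | iter idx=4: | delta := -29 | iter pos=0: | delta := -23 | result 6. after: total := -3 | count := 0 | (min((total * -5), (count + 9)) <= (base * step)): false | count := 4 | result := 0 | iter idx=-1: | result := 0 | iter idx=0: | result := 0 | delta := 1 | iter idx=1: | delta := -11 | iter pos=0: | delta := -5 | iter idx=2: | delta := -17 | iter pos=0: | delta := -11 | iter idx=3: | delta := -23 | iter pos=0: | delta := -17 | iter idx=4: | delta := -29 | iter pos=0: | delta := -23 | result 6. Both give 6.
Across all 24 domain points the two functions coincide.
verdict: equivalent


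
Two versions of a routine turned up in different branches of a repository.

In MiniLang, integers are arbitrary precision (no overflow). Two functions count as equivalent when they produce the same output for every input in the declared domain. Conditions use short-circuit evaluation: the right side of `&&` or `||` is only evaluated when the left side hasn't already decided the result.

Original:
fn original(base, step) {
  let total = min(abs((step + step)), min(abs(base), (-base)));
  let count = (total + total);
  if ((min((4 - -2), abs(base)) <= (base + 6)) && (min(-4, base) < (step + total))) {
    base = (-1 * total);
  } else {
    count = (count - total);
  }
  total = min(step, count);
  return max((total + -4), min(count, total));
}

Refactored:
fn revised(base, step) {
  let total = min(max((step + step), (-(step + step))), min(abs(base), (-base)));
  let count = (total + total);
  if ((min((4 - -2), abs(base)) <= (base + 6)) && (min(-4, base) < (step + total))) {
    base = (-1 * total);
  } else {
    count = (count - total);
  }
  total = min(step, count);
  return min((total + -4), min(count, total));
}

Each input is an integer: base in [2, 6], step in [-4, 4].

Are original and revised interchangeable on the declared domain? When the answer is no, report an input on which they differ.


There is a counterexample at base=2, step=-4: -4 on one side, -8 on the other.
original: total becomes -2; next count becomes -4; next ((min((4 - -2), abs(base)) <= (base + 6)) && (min(-4, base) < (step + total))) evaluates to false; next count becomes -2; next total becomes -4; next final value -4
revised: total becomes -2; next count becomes -4; next ((min((4 - -2), abs(base)) <= (base + 6)) && (min(-4, base) < (step + total))) evaluates to false; next count becomes -2; next total becomes -4; next final value -8
verdict: not equivalent; witness: base=2, step=-4


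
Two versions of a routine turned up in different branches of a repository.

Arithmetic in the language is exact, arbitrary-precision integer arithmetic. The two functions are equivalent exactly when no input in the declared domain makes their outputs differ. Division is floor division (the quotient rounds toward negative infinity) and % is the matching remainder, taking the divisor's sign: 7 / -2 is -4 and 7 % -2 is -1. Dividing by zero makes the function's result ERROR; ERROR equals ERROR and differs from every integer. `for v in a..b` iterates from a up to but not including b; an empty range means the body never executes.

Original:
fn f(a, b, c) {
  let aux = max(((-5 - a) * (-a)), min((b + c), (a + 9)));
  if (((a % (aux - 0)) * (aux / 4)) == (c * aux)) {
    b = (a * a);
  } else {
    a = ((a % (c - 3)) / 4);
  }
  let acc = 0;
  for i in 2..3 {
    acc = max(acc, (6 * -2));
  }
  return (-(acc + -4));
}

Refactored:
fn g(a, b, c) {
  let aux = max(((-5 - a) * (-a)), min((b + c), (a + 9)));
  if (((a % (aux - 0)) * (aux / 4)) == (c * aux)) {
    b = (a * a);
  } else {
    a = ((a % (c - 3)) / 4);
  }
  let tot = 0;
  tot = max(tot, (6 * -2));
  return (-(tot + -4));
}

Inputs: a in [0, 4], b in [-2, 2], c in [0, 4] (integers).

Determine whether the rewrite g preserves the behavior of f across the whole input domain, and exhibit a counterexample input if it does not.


Differences: local variable names differ, statement counts differ, loop structure differs — yet all 125 inputs agree.
verdict: equivalent


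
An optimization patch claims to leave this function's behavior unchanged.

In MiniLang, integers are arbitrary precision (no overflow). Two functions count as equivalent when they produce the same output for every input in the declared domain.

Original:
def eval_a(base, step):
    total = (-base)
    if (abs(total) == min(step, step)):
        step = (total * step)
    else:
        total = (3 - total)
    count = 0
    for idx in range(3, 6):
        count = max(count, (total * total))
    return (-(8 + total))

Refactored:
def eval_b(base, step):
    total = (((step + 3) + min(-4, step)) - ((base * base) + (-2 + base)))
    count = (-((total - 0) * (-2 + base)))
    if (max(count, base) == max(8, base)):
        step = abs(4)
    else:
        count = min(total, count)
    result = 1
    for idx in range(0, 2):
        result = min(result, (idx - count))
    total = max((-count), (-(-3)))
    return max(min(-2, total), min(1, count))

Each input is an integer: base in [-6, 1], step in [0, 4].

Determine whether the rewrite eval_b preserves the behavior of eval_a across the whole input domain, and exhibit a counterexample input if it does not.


Not equivalent: base=-6, step=0 separates them (-5 vs -2).
eval_a: total becomes 6; next (abs(total) == min(step, step)) evaluates to false; next total becomes -3; next count becomes 0; next at idx=3:; next count becomes 9; next at idx=4:; next count becomes 9; next at idx=5:; next count becomes 9; next final value -5
eval_b: total becomes -29; next count becomes -232; next (max(count, base) == max(8, base)) evaluates to false; next count becomes -232; next result becomes 1; next at idx=0:; next result becomes 1; next at idx=1:; next result becomes 1; next total becomes 232; next final value -2
verdict: not equivalent; witness: base=-6, step=0


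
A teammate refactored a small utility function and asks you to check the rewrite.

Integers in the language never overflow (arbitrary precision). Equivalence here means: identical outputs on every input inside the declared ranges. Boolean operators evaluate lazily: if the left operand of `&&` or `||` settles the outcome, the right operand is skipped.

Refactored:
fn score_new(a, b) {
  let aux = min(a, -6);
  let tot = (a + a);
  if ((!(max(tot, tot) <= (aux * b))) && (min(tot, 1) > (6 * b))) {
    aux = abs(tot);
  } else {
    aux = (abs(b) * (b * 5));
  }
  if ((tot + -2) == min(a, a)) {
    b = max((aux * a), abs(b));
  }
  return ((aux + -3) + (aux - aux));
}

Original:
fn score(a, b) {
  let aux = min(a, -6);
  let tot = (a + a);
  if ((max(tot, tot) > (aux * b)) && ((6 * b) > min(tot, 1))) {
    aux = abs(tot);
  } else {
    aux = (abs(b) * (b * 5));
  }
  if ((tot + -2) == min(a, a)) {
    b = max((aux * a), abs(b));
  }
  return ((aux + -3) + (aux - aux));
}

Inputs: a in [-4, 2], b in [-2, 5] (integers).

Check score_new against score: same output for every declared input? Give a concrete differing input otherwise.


The rewrite breaks on a=-4, b=2, where the results are 5 and 17.
score: aux = -6; tot = -8; ((max(tot, tot) > (aux * b)) && ((6 * b) > min(tot, 1))) -> true; aux = 8; ((tot + -2) == min(a, a)) -> false; return 5
score_new: aux = -6; tot = -8; ((!(max(tot, tot) <= (aux * b))) && (min(tot, 1) > (6 * b))) -> false; aux = 20; ((tot + -2) == min(a, a)) -> false; return 17
verdict: not equivalent; witness: a=-4, b=2


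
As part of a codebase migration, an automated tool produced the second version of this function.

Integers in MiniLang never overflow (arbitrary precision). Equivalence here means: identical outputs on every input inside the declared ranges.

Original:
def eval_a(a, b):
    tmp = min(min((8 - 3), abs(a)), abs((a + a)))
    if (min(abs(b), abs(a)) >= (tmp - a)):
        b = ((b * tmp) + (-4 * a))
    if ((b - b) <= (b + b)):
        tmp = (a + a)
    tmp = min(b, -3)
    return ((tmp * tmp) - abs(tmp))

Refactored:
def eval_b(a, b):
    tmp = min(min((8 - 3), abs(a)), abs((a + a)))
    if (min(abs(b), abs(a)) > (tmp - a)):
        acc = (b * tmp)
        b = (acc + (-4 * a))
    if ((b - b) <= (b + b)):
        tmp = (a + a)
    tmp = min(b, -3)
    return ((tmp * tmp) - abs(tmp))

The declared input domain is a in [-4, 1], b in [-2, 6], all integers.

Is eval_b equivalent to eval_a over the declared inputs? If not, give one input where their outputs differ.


At a=1, b=0: eval_a gives 12, eval_b gives 6.
verdict: not equivalent; witness: a=1, b=0


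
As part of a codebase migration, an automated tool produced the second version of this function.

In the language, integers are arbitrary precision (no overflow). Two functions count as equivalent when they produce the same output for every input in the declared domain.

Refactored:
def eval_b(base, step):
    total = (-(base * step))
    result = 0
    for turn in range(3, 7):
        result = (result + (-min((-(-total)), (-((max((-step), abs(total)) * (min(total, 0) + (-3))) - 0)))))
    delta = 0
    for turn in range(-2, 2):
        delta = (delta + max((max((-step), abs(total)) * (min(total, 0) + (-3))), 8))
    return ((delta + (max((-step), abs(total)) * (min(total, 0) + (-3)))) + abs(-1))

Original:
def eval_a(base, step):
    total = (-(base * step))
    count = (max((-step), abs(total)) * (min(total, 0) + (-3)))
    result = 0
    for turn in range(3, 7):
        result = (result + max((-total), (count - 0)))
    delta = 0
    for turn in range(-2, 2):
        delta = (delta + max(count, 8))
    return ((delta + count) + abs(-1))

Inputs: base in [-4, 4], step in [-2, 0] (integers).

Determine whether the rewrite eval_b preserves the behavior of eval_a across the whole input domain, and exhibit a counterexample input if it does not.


Behavior is preserved: although statement counts differ; min/max/abs usage differs; local variable names differ; constant usage differs; arithmetic usage differs, the outputs never diverge.
Spot check at base=-3, step=-1 — eval_a: total becomes -3; next count becomes -18; next result becomes 0; next at turn=3:; next result becomes 3; next at turn=4:; next result becomes 6; next at turn=5:; next result becomes 9; next at turn=6:; next result becomes 12; next delta becomes 0; next at turn=-2:; next delta becomes 8; next at turn=-1:; next delta becomes 16; next at turn=0:; next delta becomes 24; next at turn=1:; next delta becomes 32; next final value 15. eval_b: total becomes -3; next result becomes 0; next at turn=3:; next result becomes 3; next at turn=4:; next result becomes 6; next at turn=5:; next result becomes 9; next at turn=6:; next result becomes 12; next delta becomes 0; next at turn=-2:; next delta becomes 8; next at turn=-1:; next delta becomes 16; next at turn=0:; next delta becomes 24; next at turn=1:; next delta becomes 32; next final value 15. Both give 15.
Across all 27 domain points the two functions coincide.
verdict: equivalent


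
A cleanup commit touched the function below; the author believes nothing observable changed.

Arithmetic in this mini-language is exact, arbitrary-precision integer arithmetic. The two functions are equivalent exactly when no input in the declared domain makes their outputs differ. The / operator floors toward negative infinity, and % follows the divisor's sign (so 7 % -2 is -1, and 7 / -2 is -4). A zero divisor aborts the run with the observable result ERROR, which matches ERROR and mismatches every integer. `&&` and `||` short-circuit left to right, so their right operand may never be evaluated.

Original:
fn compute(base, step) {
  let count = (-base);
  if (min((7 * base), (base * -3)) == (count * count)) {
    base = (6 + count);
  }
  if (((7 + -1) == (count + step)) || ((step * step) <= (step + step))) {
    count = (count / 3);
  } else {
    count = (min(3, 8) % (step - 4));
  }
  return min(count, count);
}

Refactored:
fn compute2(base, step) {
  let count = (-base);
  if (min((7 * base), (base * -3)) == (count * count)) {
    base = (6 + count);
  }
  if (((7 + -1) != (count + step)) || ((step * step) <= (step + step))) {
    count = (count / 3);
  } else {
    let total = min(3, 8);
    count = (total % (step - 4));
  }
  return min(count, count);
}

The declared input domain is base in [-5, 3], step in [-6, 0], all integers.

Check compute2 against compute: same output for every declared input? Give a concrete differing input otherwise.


Run the pair on base=-5, step=-6.
compute: count=5, then (min((7 * base), (base * -3)) == (count * count)) is false, then (((7 + -1) == (count + step)) || ((step * step) <= (step + step))) is false, then count=-7, then returns -7
compute2: count=5, then (min((7 * base), (base * -3)) == (count * count)) is false, then (((7 + -1) != (count + step)) || ((step * step) <= (step + step))) is true, then count=1, then returns 1
-7 against 1: the behavior changed.
verdict: not equivalent; witness: base=-5, step=-6


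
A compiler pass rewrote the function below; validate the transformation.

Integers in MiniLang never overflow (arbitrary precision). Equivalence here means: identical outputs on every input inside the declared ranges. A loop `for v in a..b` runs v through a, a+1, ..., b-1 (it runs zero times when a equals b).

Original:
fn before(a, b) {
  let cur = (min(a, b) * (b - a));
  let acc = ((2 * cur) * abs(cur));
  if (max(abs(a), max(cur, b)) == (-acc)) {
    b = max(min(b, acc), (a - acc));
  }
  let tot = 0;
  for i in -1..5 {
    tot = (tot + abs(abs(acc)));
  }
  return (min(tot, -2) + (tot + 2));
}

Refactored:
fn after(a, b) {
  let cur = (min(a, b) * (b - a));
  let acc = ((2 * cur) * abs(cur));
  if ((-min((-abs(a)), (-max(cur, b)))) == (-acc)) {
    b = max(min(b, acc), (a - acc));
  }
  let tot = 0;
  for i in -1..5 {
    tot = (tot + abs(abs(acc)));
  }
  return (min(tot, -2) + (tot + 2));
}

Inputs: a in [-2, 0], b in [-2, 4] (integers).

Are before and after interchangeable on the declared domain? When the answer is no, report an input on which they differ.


Differences: min/max/abs usage differs — yet all 21 inputs agree.
verdict: equivalent


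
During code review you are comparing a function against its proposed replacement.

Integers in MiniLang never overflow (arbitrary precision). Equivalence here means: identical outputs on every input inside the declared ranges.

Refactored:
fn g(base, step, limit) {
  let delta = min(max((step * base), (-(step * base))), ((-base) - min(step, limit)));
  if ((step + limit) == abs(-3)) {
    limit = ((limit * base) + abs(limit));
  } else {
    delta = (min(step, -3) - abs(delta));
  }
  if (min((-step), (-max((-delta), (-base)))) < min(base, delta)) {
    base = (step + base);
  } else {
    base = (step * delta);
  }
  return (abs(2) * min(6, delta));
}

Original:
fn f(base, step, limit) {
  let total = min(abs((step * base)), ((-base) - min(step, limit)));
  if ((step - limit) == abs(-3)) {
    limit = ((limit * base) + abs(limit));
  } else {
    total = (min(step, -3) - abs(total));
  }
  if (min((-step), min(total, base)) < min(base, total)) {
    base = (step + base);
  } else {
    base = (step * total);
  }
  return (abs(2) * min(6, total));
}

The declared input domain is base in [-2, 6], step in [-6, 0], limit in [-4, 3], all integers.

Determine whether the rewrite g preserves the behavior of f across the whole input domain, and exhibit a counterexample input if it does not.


base=-2, step=-1, limit=-4 yields 4 from f but -10 from g.
verdict: not equivalent; witness: base=-2, step=-1, limit=-4


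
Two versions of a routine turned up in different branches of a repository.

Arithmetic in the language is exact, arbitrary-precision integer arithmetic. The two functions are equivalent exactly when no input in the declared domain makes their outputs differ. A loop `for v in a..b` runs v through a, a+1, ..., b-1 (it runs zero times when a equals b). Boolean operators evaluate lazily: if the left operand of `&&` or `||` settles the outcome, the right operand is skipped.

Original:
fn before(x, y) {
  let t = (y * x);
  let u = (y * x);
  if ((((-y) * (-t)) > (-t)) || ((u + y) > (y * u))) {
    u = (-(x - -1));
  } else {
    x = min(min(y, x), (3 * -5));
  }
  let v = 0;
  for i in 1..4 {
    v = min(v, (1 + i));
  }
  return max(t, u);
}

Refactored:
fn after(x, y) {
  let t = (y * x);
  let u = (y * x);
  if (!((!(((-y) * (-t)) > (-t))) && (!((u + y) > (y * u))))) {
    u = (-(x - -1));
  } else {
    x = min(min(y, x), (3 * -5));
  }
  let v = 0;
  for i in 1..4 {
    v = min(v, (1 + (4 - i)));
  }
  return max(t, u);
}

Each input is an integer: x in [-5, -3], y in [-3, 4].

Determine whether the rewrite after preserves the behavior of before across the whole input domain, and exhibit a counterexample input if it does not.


Although constant usage differs, and arithmetic usage differs, and boolean connective usage differs, 24/24 inputs agree.
verdict: equivalent


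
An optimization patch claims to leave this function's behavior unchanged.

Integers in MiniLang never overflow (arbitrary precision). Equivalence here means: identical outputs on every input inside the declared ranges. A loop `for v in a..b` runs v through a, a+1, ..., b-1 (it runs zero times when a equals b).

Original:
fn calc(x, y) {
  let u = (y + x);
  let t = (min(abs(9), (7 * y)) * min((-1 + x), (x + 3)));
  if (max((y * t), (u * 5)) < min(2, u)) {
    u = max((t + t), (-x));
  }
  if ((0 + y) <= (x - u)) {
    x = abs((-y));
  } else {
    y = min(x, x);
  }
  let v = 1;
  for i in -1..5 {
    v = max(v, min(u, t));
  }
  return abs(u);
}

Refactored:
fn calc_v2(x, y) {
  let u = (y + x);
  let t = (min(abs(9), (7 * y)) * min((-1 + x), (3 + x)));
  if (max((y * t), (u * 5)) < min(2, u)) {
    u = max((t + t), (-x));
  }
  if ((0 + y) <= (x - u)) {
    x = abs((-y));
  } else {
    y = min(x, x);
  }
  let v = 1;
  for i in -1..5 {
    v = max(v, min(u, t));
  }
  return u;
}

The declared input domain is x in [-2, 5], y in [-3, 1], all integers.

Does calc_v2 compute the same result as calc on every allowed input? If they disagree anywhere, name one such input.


There is a counterexample at x=-2, y=0: 2 on one side, -2 on the other.
calc: u=-2, then t=0, then (max((y * t), (u * 5)) < min(2, u)) is false, then ((0 + y) <= (x - u)) is true, then x=0, then v=1, then (i=-1), then v=1, then (i=0), then v=1, then (i=1), then v=1, then (i=2), then v=1, then (i=3), then v=1, then (i=4), then v=1, then returns 2
calc_v2: u=-2, then t=0, then (max((y * t), (u * 5)) < min(2, u)) is false, then ((0 + y) <= (x - u)) is true, then x=0, then v=1, then (i=-1), then v=1, then (i=0), then v=1, then (i=1), then v=1, then (i=2), then v=1, then (i=3), then v=1, then (i=4), then v=1, then returns -2
verdict: not equivalent; witness: x=-2, y=0


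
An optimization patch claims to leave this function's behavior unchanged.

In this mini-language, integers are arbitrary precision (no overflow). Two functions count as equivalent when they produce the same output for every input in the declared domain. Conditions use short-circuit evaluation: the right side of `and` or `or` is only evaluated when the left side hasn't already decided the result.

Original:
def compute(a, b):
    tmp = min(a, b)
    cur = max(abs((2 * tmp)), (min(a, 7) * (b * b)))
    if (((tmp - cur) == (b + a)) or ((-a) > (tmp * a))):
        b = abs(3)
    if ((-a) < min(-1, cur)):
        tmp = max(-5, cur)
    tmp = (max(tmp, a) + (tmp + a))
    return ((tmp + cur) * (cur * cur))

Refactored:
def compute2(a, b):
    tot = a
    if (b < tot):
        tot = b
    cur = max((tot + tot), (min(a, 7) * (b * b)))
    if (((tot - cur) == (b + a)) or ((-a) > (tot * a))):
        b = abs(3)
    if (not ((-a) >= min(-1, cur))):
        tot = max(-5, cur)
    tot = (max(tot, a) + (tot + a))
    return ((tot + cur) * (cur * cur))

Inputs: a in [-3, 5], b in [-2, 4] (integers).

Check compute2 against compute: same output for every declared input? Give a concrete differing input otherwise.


These are not equivalent — on a=-3, b=-2 the outputs split (-108 vs -540).
compute: tmp becomes -3; next cur becomes 6; next (((tmp - cur) == (b + a)) or ((-a) > (tmp * a))) evaluates to false; next ((-a) < min(-1, cur)) evaluates to false; next tmp becomes -9; next final value -108
compute2: tot becomes -3; next (b < tot) evaluates to false; next cur becomes -6; next (((tot - cur) == (b + a)) or ((-a) > (tot * a))) evaluates to false; next (not ((-a) >= min(-1, cur))) evaluates to false; next tot becomes -9; next final value -540
verdict: not equivalent; witness: a=-3, b=-2


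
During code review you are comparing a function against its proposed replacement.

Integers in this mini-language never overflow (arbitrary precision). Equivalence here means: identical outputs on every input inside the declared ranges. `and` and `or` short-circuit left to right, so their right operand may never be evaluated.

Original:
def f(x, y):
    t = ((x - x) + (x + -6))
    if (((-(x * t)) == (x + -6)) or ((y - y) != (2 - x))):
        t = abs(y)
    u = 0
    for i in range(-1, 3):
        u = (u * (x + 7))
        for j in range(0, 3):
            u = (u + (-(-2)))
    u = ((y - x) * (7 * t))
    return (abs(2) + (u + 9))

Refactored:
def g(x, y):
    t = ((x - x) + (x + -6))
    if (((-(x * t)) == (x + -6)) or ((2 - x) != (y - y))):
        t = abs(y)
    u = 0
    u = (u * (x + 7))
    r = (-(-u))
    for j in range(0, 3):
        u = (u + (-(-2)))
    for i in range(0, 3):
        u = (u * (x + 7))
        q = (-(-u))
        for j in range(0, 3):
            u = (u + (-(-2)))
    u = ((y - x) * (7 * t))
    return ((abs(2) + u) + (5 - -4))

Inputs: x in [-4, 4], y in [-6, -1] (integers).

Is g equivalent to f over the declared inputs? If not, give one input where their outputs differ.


Comparing the listings, the differences include: arithmetic usage differs, and loop structure differs, and local variable names differ, and constant usage differs, and statement counts differ.
As a probe, take x=4, y=-6: f runs t=-2, then (((-(x * t)) == (x + -6)) or ((y - y) != (2 - x))) is true, then t=6, then u=0, then (i=-1), then u=0, then (j=0), then u=2, then (j=1), then u=4, then (j=2), then u=6, then (i=0), then u=66, then (j=0), then u=68, then (j=1), then u=70, then (j=2), then u=72, then (i=1), then u=792, then (j=0), then u=794, then (j=1), then u=796, then (j=2), then u=798, then (i=2), then u=8778, then (j=0), then u=8780, then (j=1), then u=8782, then (j=2), then u=8784, then u=-420, then returns -409; g runs t=-2, then (((-(x * t)) == (x + -6)) or ((2 - x) != (y - y))) is true, then t=6, then u=0, then u=0, then r=0, then (j=0), then u=2, then (j=1), then u=4, then (j=2), then u=6, then (i=0), then u=66, then q=66, then (j=0), then u=68, then (j=1), then u=70, then (j=2), then u=72, then (i=1), then u=792, then q=792, then (j=0), then u=794, then (j=1), then u=796, then (j=2), then u=798, then (i=2), then u=8778, then q=8778, then (j=0), then u=8780, then (j=1), then u=8782, then (j=2), then u=8784, then u=-420, then returns -409; both end at -409.
Checked all 54 inputs in the declared domain: the outputs agree on every one.
verdict: equivalent


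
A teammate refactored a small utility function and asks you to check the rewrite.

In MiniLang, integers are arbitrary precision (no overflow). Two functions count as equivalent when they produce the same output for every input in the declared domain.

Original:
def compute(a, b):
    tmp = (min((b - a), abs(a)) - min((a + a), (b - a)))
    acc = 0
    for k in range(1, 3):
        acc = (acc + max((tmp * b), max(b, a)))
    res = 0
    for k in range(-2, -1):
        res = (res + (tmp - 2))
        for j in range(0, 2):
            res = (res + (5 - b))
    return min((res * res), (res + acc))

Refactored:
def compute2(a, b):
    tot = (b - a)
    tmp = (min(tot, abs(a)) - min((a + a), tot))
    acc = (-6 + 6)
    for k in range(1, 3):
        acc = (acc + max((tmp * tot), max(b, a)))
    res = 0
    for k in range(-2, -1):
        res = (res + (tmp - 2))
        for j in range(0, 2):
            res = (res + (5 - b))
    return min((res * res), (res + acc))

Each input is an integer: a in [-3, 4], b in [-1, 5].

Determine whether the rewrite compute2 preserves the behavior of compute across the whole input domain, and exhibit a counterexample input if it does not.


These are not equivalent — on a=-3, b=-1 the outputs split (16 vs 50).
compute: tmp=8, then acc=0, then (k=1), then acc=-1, then (k=2), then acc=-2, then res=0, then (k=-2), then res=6, then (j=0), then res=12, then (j=1), then res=18, then returns 16
compute2: tot=2, then tmp=8, then acc=0, then (k=1), then acc=16, then (k=2), then acc=32, then res=0, then (k=-2), then res=6, then (j=0), then res=12, then (j=1), then res=18, then returns 50
verdict: not equivalent; witness: a=-3, b=-1
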